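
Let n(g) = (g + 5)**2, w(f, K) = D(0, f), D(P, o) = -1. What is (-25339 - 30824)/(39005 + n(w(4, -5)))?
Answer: -18721/13007 ≈ -1.4393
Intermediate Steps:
w(f, K) = -1
n(g) = (5 + g)**2
(-25339 - 30824)/(39005 + n(w(4, -5))) = (-25339 - 30824)/(39005 + (5 - 1)**2) = -56163/(39005 + 4**2) = -56163/(39005 + 16) = -56163/39021 = -56163*1/39021 = -18721/13007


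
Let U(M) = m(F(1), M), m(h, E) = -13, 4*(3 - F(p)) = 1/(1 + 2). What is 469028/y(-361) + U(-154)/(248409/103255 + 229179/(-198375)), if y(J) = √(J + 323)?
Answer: -17752115875/1707617182 - 234514*I*√38/19 ≈ -10.396 - 76086.0*I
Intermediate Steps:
F(p) = 35/12 (F(p) = 3 - 1/(4*(1 + 2)) = 3 - ¼/3 = 3 - ¼*⅓ = 3 - 1/12 = 35/12)
U(M) = -13
y(J) = √(323 + J)
469028/y(-361) + U(-154)/(248409/103255 + 229179/(-198375)) = 469028/(√(323 - 361)) - 13/(248409/103255 + 229179/(-198375)) = 469028/(√(-38)) - 13/(248409*(1/103255) + 229179*(-1/198375)) = 469028/((I*√38)) - 13/(248409/103255 - 76393/66125) = 469028*(-I*√38/38) - 13/1707617182/1365547375 = -234514*I*√38/19 - 13*1365547375/1707617182 = -234514*I*√38/19 - 17752115875/1707617182 = -17752115875/1707617182 - 234514*I*√38/19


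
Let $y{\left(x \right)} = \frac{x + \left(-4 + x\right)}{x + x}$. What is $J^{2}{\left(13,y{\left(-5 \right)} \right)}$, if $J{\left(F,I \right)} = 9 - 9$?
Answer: $0$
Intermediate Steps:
$y{\left(x \right)} = \frac{-4 + 2 x}{2 x}$
$J{\left(F,I \right)} = 0$ ($J{\left(F,I \right)} = 9 - 9 = 0$)
$J^{2}{\left(13,y{\left(-5 \right)} \right)} = 0^{2} = 0$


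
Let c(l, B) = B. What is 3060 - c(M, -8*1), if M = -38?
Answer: 3068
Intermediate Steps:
3060 - c(M, -8*1) = 3060 - (-8) = 3060 - 1*(-8) = 3060 + 8 = 3068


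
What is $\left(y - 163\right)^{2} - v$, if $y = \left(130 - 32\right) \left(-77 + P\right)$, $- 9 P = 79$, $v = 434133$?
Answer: $\frac{5912792356}{81} \approx 7.2997 \cdot 10^{7}$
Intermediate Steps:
$P = - \frac{79}{9}$ ($P = \left(- \frac{1}{9}\right) 79 = - \frac{79}{9} \approx -8.7778$)
$y = - \frac{75656}{9}$ ($y = \left(130 - 32\right) \left(-77 - \frac{79}{9}\right) = 98 \left(- \frac{772}{9}\right) = - \frac{75656}{9} \approx -8406.2$)
$\left(y - 163\right)^{2} - v = \left(- \frac{75656}{9} - 163\right)^{2} - 434133 = \left(- \frac{77123}{9}\right)^{2} - 434133 = \frac{5947957129}{81} - 434133 = \frac{5912792356}{81}$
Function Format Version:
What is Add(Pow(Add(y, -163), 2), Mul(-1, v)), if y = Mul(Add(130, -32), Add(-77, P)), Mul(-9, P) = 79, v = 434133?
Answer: Rational(5912792356, 81) ≈ 7.2997e+7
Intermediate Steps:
P = Rational(-79, 9) (P = Mul(Rational(-1, 9), 79) = Rational(-79, 9) ≈ -8.7778)
y = Rational(-75656, 9) (y = Mul(Add(130, -32), Add(-77, Rational(-79, 9))) = Mul(98, Rational(-772, 9)) = Rational(-75656, 9) ≈ -8406.2)
Add(Pow(Add(y, -163), 2), Mul(-1, v)) = Add(Pow(Add(Rational(-75656, 9), -163), 2), Mul(-1, 434133)) = Add(Pow(Rational(-77123, 9), 2), -434133) = Add(Rational(5947957129, 81), -434133) = Rational(5912792356, 81)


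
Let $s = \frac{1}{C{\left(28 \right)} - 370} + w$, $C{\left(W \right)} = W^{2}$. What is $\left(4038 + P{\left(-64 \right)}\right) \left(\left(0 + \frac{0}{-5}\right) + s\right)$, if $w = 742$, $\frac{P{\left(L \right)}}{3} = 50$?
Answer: $\frac{214417922}{69} \approx 3.1075 \cdot 10^{6}$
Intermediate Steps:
$P{\left(L \right)} = 150$ ($P{\left(L \right)} = 3 \cdot 50 = 150$)
$s = \frac{307189}{414}$ ($s = \frac{1}{28^{2} - 370} + 742 = \frac{1}{784 - 370} + 742 = \frac{1}{414} + 742 = \frac{307189}{414} \approx 742.0$)
$\left(4038 + P{\left(-64 \right)}\right) \left(\left(0 + \frac{0}{-5}\right) + s\right) = \left(4038 + 150\right) \left(\left(0 + \frac{0}{-5}\right) + \frac{307189}{414}\right) = 4188 \left(\left(0 + 0 \left(- \frac{1}{5}\right)\right) + \frac{307189}{414}\right) = 4188 \left(\left(0 + 0\right) + \frac{307189}{414}\right) = 4188 \left(0 + \frac{307189}{414}\right) = 4188 \cdot \frac{307189}{414} = \frac{214417922}{69}$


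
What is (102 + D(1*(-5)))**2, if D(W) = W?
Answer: 9409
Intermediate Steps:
(102 + D(1*(-5)))**2 = (102 + 1*(-5))**2 = (102 - 5)**2 = 97**2 = 9409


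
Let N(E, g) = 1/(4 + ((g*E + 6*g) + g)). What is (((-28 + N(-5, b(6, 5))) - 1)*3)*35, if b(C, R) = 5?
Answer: -6075/2 ≈ -3037.5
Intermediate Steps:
N(E, g) = 1/(4 + 7*g + E*g) (N(E, g) = 1/(4 + ((E*g + 6*g) + g)) = 1/(4 + ((6*g + E*g) + g)) = 1/(4 + (7*g + E*g)) = 1/(4 + 7*g + E*g))
(((-28 + N(-5, b(6, 5))) - 1)*3)*35 = (((-28 + 1/(4 + 7*5 - 5*5)) - 1)*3)*35 = (((-28 + 1/(4 + 35 - 25)) - 1)*3)*35 = (((-28 + 1/14) - 1)*3)*35 = ((-391/14 - 1)*3)*35 = -405/14*3*35 = -1215/14*35 = -6075/2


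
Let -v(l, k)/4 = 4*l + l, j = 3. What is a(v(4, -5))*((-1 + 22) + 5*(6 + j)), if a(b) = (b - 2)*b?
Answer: 432960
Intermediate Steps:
v(l, k) = -20*l (v(l, k) = -4*(4*l + l) = -20*l)
a(b) = b*(-2 + b) (a(b) = (-2 + b)*b = b*(-2 + b))
a(v(4, -5))*((-1 + 22) + 5*(6 + j)) = ((-20*4)*(-2 - 20*4))*((-1 + 22) + 5*(6 + 3)) = (-80*(-2 - 80))*(21 + 5*9) = (-80*(-82))*(21 + 45) = 6560*66 = 432960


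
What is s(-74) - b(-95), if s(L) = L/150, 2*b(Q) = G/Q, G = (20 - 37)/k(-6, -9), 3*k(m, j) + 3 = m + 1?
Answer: -10483/22800 ≈ -0.45978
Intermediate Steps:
k(m, j) = -⅔ + m/3 (k(m, j) = -1 + (m + 1)/3 = -1 + (1 + m)/3 = -1 + (⅓ + m/3) = -⅔ + m/3)
G = 51/8 (G = (20 - 37)/(-⅔ + (⅓)*(-6)) = -17/(-⅔ - 2) = -17/(-8/3) = -17*(-3/8) = 51/8 ≈ 6.3750)
b(Q) = 51/(16*Q) (b(Q) = (51/(8*Q))/2 = 51/(16*Q))
s(L) = L/150 (s(L) = L*(1/150) = L/150)
s(-74) - b(-95) = (1/150)*(-74) - 51/(16*(-95)) = -37/75 - 51*(-1)/(16*95) = -37/75 - 1*(-51/1520) = -37/75 + 51/1520 = -10483/22800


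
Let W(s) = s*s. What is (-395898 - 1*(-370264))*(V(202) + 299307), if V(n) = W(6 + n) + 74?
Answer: -8783361930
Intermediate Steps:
W(s) = s**2
V(n) = 74 + (6 + n)**2 (V(n) = (6 + n)**2 + 74 = 74 + (6 + n)**2)
(-395898 - 1*(-370264))*(V(202) + 299307) = (-395898 - 1*(-370264))*((74 + (6 + 202)**2) + 299307) = (-395898 + 370264)*((74 + 208**2) + 299307) = -25634*((74 + 43264) + 299307) = -25634*(43338 + 299307) = -25634*342645 = -8783361930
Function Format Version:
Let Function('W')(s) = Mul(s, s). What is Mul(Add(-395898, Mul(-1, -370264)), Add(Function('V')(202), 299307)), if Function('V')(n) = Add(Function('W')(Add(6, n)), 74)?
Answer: -8783361930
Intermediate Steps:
Function('W')(s) = Pow(s, 2)
Function('V')(n) = Add(74, Pow(Add(6, n), 2)) (Function('V')(n) = Add(Pow(Add(6, n), 2), 74) = Add(74, Pow(Add(6, n), 2)))
Mul(Add(-395898, Mul(-1, -370264)), Add(Function('V')(202), 299307)) = Mul(Add(-395898, Mul(-1, -370264)), Add(Add(74, Pow(Add(6, 202), 2)), 299307)) = Mul(Add(-395898, 370264), Add(Add(74, Pow(208, 2)), 299307)) = Mul(-25634, Add(Add(74, 43264), 299307)) = Mul(-25634, Add(43338, 299307)) = Mul(-25634, 342645) = -8783361930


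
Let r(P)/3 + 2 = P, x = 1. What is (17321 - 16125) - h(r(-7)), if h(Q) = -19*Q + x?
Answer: 682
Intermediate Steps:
r(P) = -6 + 3*P
h(Q) = 1 - 19*Q (h(Q) = -19*Q + 1 = 1 - 19*Q)
(17321 - 16125) - h(r(-7)) = (17321 - 16125) - (1 - 19*(-6 + 3*(-7))) = 1196 - (1 - 19*(-6 - 21)) = 1196 - (1 - 19*(-27)) = 1196 - (1 + 513) = 1196 - 1*514 = 1196 - 514 = 682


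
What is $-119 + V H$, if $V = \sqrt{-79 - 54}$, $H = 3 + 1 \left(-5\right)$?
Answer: $-119 - 2 i \sqrt{133} \approx -119.0 - 23.065 i$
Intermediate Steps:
$H = -2$ ($H = 3 - 5 = -2$)
$V = i \sqrt{133}$ ($V = \sqrt{-79 - 54} = \sqrt{-133} = i \sqrt{133} \approx 11.533 i$)
$-119 + V H = -119 + i \sqrt{133} \left(-2\right) = -119 - 2 i \sqrt{133}$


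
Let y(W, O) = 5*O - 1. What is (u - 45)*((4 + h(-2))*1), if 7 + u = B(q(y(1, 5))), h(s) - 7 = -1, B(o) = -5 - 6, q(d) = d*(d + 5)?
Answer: -630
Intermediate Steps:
y(W, O) = -1 + 5*O
q(d) = d*(5 + d)
B(o) = -11
h(s) = 6 (h(s) = 7 - 1 = 6)
u = -18 (u = -7 - 11 = -18)
(u - 45)*((4 + h(-2))*1) = (-18 - 45)*((4 + 6)*1) = -630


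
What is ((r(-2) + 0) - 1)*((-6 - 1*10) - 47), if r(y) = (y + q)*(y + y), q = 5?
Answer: 819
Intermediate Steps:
r(y) = 2*y*(5 + y) (r(y) = (y + 5)*(y + y) = (5 + y)*(2*y) = 2*y*(5 + y))
((r(-2) + 0) - 1)*((-6 - 1*10) - 47) = ((2*(-2)*(5 - 2) + 0) - 1)*((-6 - 1*10) - 47) = ((2*(-2)*3 + 0) - 1)*((-6 - 10) - 47) = ((-12 + 0) - 1)*(-16 - 47) = (-12 - 1)*(-63) = -13*(-63) = 819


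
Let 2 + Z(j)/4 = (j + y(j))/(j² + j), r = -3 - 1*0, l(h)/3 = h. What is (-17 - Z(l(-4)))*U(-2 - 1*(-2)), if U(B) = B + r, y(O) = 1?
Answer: 26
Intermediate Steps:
l(h) = 3*h
r = -3 (r = -3 + 0 = -3)
U(B) = -3 + B (U(B) = B - 3 = -3 + B)
Z(j) = -8 + 4*(1 + j)/(j + j²) (Z(j) = -8 + 4*((j + 1)/(j² + j)) = -8 + 4*((1 + j)/(j + j²)) = -8 + 4*(1 + j)/(j + j²))
(-17 - Z(l(-4)))*U(-2 - 1*(-2)) = (-17 - (-8 + 4/((3*(-4)))))*(-3 + (-2 - 1*(-2))) = (-17 - (-8 + 4/(-12)))*(-3 + (-2 + 2)) = (-17 - (-8 + 4*(-1/12)))*(-3 + 0) = (-17 - (-8 - ⅓))*(-3) = (-17 - 1*(-25/3))*(-3) = (-17 + 25/3)*(-3) = -26/3*(-3) = 26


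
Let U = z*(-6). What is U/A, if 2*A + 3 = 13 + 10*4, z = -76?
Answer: 456/25 ≈ 18.240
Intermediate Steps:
U = 456 (U = -76*(-6) = 456)
A = 25 (A = -3/2 + (13 + 10*4)/2 = -3/2 + (13 + 40)/2 = -3/2 + (1/2)*53 = -3/2 + 53/2 = 25)
U/A = 456/25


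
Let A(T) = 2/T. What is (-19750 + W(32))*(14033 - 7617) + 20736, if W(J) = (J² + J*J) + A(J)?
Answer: -113554895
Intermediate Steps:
W(J) = 2/J + 2*J² (W(J) = (J² + J*J) + 2/J = (J² + J²) + 2/J = 2*J² + 2/J = 2/J + 2*J²)
(-19750 + W(32))*(14033 - 7617) + 20736 = (-19750 + 2*(1 + 32³)/32)*(14033 - 7617) + 20736 = (-19750 + 2*(1/32)*(1 + 32768))*6416 + 20736 = (-19750 + 2*(1/32)*32769)*6416 + 20736 = (-19750 + 32769/16)*6416 + 20736 = -283231/16*6416 + 20736 = -113575631 + 20736 = -113554895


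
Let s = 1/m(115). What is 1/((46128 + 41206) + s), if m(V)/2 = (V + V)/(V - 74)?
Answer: 460/40173681 ≈ 1.1450e-5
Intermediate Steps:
m(V) = 4*V/(-74 + V) (m(V) = 2*((V + V)/(V - 74)) = 2*((2*V)/(-74 + V)) = 2*(2*V/(-74 + V)) = 4*V/(-74 + V))
s = 41/460 (s = 1/(4*115/(-74 + 115)) = 1/(4*115/41) = 1/(4*115*(1/41)) = 1/(460/41) = 41/460 ≈ 0.089130)
1/((46128 + 41206) + s) = 1/((46128 + 41206) + 41/460) = 1/(87334 + 41/460) = 1/(40173681/460) = 460/40173681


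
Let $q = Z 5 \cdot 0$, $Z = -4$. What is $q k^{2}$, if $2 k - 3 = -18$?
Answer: $0$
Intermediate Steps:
$k = - \frac{15}{2}$ ($k = \frac{3}{2} + \frac{1}{2} \left(-18\right) = \frac{3}{2} - 9 = - \frac{15}{2} \approx -7.5$)
$q = 0$ ($q = \left(-4\right) 5 \cdot 0 = \left(-20\right) 0 = 0$)
$q k^{2} = 0 \left(- \frac{15}{2}\right)^{2} = 0 \cdot \frac{225}{4} = 0$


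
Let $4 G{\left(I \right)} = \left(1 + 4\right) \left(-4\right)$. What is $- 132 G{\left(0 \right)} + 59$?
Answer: $719$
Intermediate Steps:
$G{\left(I \right)} = -5$ ($G{\left(I \right)} = \frac{\left(1 + 4\right) \left(-4\right)}{4} = \frac{5 \left(-4\right)}{4} = \frac{1}{4} \left(-20\right) = -5$)
$- 132 G{\left(0 \right)} + 59 = \left(-132\right) \left(-5\right) + 59 = 660 + 59 = 719$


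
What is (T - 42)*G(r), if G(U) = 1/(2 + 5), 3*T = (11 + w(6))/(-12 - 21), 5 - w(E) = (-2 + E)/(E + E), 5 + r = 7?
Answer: -12521/2079 ≈ -6.0226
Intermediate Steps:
r = 2 (r = -5 + 7 = 2)
w(E) = 5 - (-2 + E)/(2*E) (w(E) = 5 - (-2 + E)/(E + E) = 5 - (-2 + E)/(2*E))
T = -47/297 (T = ((11 + (9/2 + 1/6))/(-12 - 21))/3 = ((11 + (9/2 + 1/6))/(-33))/3 = ((11 + 14/3)*(-1/33))/3 = ((47/3)*(-1/33))/3 = (1/3)*(-47/99) = -47/297 ≈ -0.15825)
G(U) = 1/7
(T - 42)*G(r) = (-47/297 - 42)*(1/7) = -12521/297*1/7 = -12521/2079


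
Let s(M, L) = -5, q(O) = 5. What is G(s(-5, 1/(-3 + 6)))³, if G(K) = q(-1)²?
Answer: 15625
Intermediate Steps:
G(K) = 25 (G(K) = 5² = 25)
G(s(-5, 1/(-3 + 6)))³ = 25³ = 15625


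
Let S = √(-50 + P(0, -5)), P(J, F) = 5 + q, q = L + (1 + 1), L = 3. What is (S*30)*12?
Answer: 720*I*√10 ≈ 2276.8*I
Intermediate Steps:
q = 5 (q = 3 + (1 + 1) = 3 + 2 = 5)
P(J, F) = 10 (P(J, F) = 5 + 5 = 10)
S = 2*I*√10 (S = √(-50 + 10) = √(-40) = 2*I*√10 ≈ 6.3246*I)
(S*30)*12 = ((2*I*√10)*30)*12 = (60*I*√10)*12 = 720*I*√10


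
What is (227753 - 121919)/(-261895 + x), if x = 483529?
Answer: 17639/36939 ≈ 0.47752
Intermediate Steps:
(227753 - 121919)/(-261895 + x) = (227753 - 121919)/(-261895 + 483529) = 105834/221634 = 105834*(1/221634) = 17639/36939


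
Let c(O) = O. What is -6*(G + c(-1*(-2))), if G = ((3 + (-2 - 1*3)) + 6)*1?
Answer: -36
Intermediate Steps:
G = 4 (G = ((3 + (-2 - 3)) + 6)*1 = ((3 - 5) + 6)*1 = (-2 + 6)*1 = 4*1 = 4)
-6*(G + c(-1*(-2))) = -6*(4 - 1*(-2)) = -6*(4 + 2) = -6*6 = -36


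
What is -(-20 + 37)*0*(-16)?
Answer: 0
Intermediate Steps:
-(-20 + 37)*0*(-16) = -17*0 = -1*0 = 0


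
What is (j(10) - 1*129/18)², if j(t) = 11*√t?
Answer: 45409/36 - 473*√10/3 ≈ 762.78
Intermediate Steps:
(j(10) - 1*129/18)² = (11*√10 - 1*129/18)² = (11*√10 - 129*1/18)² = (11*√10 - 43/6)² = (-43/6 + 11*√10)²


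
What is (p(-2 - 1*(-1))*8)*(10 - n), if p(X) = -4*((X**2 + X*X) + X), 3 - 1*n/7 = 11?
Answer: -2112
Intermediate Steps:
n = -56 (n = 21 - 7*11 = 21 - 77 = -56)
p(X) = -8*X**2 - 4*X (p(X) = -4*((X**2 + X**2) + X) = -4*(2*X**2 + X) = -4*(X + 2*X**2) = -8*X**2 - 4*X)
(p(-2 - 1*(-1))*8)*(10 - n) = (-4*(-2 - 1*(-1))*(1 + 2*(-2 - 1*(-1)))*8)*(10 - 1*(-56)) = (-4*(-2 + 1)*(1 + 2*(-2 + 1))*8)*(10 + 56) = (-4*(-1)*(1 + 2*(-1))*8)*66 = (-4*(-1)*(1 - 2)*8)*66 = (-4*(-1)*(-1)*8)*66 = -4*8*66 = -32*66 = -2112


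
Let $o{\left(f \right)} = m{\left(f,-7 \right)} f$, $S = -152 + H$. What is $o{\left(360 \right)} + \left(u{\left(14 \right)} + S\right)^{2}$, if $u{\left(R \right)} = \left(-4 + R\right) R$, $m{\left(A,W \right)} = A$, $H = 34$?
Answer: $130084$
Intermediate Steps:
$S = -118$ ($S = -152 + 34 = -118$)
$u{\left(R \right)} = R \left(-4 + R\right)$
$o{\left(f \right)} = f^{2}$ ($o{\left(f \right)} = f f = f^{2}$)
$o{\left(360 \right)} + \left(u{\left(14 \right)} + S\right)^{2} = 360^{2} + \left(14 \left(-4 + 14\right) - 118\right)^{2} = 129600 + \left(14 \cdot 10 - 118\right)^{2} = 129600 + \left(140 - 118\right)^{2} = 129600 + 22^{2} = 129600 + 484 = 130084$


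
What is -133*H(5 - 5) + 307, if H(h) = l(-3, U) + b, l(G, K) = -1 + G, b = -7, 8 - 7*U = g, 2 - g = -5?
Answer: 1770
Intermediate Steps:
g = 7 (g = 2 - 1*(-5) = 2 + 5 = 7)
U = ⅐ (U = 8/7 - ⅐*7 = 8/7 - 1 = ⅐ ≈ 0.14286)
H(h) = -11 (H(h) = (-1 - 3) - 7 = -4 - 7 = -11)
-133*H(5 - 5) + 307 = -133*(-11) + 307 = 1463 + 307 = 1770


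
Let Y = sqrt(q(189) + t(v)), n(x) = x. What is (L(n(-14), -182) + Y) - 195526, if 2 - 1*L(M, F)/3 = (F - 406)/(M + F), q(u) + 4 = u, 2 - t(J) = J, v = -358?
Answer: -195529 + sqrt(545) ≈ -1.9551e+5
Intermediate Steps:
t(J) = 2 - J
q(u) = -4 + u
Y = sqrt(545) (Y = sqrt((-4 + 189) + (2 - 1*(-358))) = sqrt(185 + (2 + 358)) = sqrt(185 + 360) = sqrt(545) ≈ 23.345)
L(M, F) = 6 - 3*(-406 + F)/(F + M) (L(M, F) = 6 - 3*(F - 406)/(M + F) = 6 - 3*(-406 + F)/(F + M))
(L(n(-14), -182) + Y) - 195526 = (3*(406 - 182 + 2*(-14))/(-182 - 14) + sqrt(545)) - 195526 = (3*(406 - 182 - 28)/(-196) + sqrt(545)) - 195526 = (3*(-1/196)*196 + sqrt(545)) - 195526 = (-3 + sqrt(545)) - 195526 = -195529 + sqrt(545)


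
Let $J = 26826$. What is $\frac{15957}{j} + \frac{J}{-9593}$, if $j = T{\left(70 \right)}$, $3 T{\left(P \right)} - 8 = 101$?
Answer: $\frac{456302469}{1045637} \approx 436.39$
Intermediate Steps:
$T{\left(P \right)} = \frac{109}{3}$ ($T{\left(P \right)} = \frac{8}{3} + \frac{1}{3} \cdot 101 = \frac{8}{3} + \frac{101}{3} = \frac{109}{3}$)
$j = \frac{109}{3} \approx 36.333$
$\frac{15957}{j} + \frac{J}{-9593} = \frac{15957}{\frac{109}{3}} + \frac{26826}{-9593} = 15957 \cdot \frac{3}{109} + 26826 \left(- \frac{1}{9593}\right) = \frac{47871}{109} - \frac{26826}{9593} = \frac{456302469}{1045637}$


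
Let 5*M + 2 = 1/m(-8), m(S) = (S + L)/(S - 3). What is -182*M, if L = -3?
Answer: 182/5 ≈ 36.400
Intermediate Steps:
m(S) = 1 (m(S) = (S - 3)/(S - 3) = (-3 + S)/(-3 + S) = 1)
M = -1/5 (M = -2/5 + (1/5)/1 = -2/5 + (1/5)*1 = -2/5 + 1/5 = -1/5 ≈ -0.20000)
-182*M = -182*(-1/5) = 182/5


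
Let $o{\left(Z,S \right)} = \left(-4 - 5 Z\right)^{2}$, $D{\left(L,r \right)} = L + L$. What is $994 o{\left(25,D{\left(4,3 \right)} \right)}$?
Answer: $16541154$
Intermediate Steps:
$D{\left(L,r \right)} = 2 L$
$994 o{\left(25,D{\left(4,3 \right)} \right)} = 994 \left(4 + 5 \cdot 25\right)^{2} = 994 \left(4 + 125\right)^{2} = 994 \cdot 129^{2} = 994 \cdot 16641 = 16541154$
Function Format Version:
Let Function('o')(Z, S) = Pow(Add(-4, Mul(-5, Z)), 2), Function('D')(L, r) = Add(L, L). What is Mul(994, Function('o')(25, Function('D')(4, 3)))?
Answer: 16541154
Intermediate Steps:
Function('D')(L, r) = Mul(2, L)
Mul(994, Function('o')(25, Function('D')(4, 3))) = Mul(994, Pow(Add(4, Mul(5, 25)), 2)) = Mul(994, Pow(Add(4, 125), 2)) = Mul(994, Pow(129, 2)) = Mul(994, 16641) = 16541154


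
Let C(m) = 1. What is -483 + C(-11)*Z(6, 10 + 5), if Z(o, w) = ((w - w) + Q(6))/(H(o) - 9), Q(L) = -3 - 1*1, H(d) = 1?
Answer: -965/2 ≈ -482.50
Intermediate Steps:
Q(L) = -4 (Q(L) = -3 - 1 = -4)
Z(o, w) = ½ (Z(o, w) = ((w - w) - 4)/(1 - 9) = (0 - 4)/(-8) = -4*(-⅛) = ½)
-483 + C(-11)*Z(6, 10 + 5) = -483 + 1*(½) = -483 + ½ = -965/2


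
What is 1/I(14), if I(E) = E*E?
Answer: 1/196 ≈ 0.0051020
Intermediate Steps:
I(E) = E²
1/I(14) = 1/(14²) = 1/196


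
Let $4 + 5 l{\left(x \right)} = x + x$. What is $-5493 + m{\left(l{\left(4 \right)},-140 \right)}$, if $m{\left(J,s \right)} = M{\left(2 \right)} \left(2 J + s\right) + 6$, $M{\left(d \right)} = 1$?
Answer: $- \frac{28127}{5} \approx -5625.4$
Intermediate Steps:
$l{\left(x \right)} = - \frac{4}{5} + \frac{2 x}{5}$ ($l{\left(x \right)} = - \frac{4}{5} + \frac{x + x}{5} = - \frac{4}{5} + \frac{2 x}{5}$)
$m{\left(J,s \right)} = 6 + s + 2 J$ ($m{\left(J,s \right)} = 1 \left(2 J + s\right) + 6 = 1 \left(s + 2 J\right) + 6 = \left(s + 2 J\right) + 6 = 6 + s + 2 J$)
$-5493 + m{\left(l{\left(4 \right)},-140 \right)} = -5493 + \left(6 - 140 + 2 \left(- \frac{4}{5} + \frac{2}{5} \cdot 4\right)\right) = -5493 + \left(6 - 140 + 2 \left(- \frac{4}{5} + \frac{8}{5}\right)\right) = -5493 + \left(6 - 140 + 2 \cdot \frac{4}{5}\right) = -5493 + \left(6 - 140 + \frac{8}{5}\right) = -5493 - \frac{662}{5} = - \frac{28127}{5}$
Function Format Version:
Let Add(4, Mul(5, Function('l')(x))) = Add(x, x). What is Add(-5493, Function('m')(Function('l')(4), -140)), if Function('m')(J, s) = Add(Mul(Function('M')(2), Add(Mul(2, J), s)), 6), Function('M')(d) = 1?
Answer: Rational(-28127, 5) ≈ -5625.4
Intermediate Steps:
Function('l')(x) = Add(Rational(-4, 5), Mul(Rational(2, 5), x)) (Function('l')(x) = Add(Rational(-4, 5), Mul(Rational(1, 5), Add(x, x))) = Add(Rational(-4, 5), Mul(Rational(1, 5), Mul(2, x))) = Add(Rational(-4, 5), Mul(Rational(2, 5), x)))
Function('m')(J, s) = Add(6, s, Mul(2, J)) (Function('m')(J, s) = Add(Mul(1, Add(Mul(2, J), s)), 6) = Add(Mul(1, Add(s, Mul(2, J))), 6) = Add(Add(s, Mul(2, J)), 6) = Add(6, s, Mul(2, J)))
Add(-5493, Function('m')(Function('l')(4), -140)) = Add(-5493, Add(6, -140, Mul(2, Add(Rational(-4, 5), Mul(Rational(2, 5), 4))))) = Add(-5493, Add(6, -140, Mul(2, Add(Rational(-4, 5), Rational(8, 5))))) = Add(-5493, Add(6, -140, Mul(2, Rational(4, 5)))) = Add(-5493, Add(6, -140, Rational(8, 5))) = Add(-5493, Rational(-662, 5)) = Rational(-28127, 5)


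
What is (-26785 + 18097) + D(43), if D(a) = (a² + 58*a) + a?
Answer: -4302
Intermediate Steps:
D(a) = a² + 59*a
(-26785 + 18097) + D(43) = (-26785 + 18097) + 43*(59 + 43) = -8688 + 43*102 = -8688 + 4386 = -4302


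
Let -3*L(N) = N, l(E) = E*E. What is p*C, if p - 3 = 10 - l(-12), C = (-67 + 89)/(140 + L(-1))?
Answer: -8646/421 ≈ -20.537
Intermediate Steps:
l(E) = E**2
L(N) = -N/3
C = 66/421 (C = (-67 + 89)/(140 - 1/3*(-1)) = 22/(140 + 1/3) = 22/(421/3) = 22*(3/421) = 66/421 ≈ 0.15677)
p = -131 (p = 3 + (10 - 1*(-12)**2) = 3 + (10 - 1*144) = 3 + (10 - 144) = 3 - 134 = -131)
p*C = -131*66/421 = -8646/421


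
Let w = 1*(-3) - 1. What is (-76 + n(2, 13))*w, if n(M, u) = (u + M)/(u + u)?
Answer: 3922/13 ≈ 301.69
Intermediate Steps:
w = -4 (w = -3 - 1 = -4)
n(M, u) = (M + u)/(2*u) (n(M, u) = (M + u)/((2*u)) = (M + u)*(1/(2*u)) = (M + u)/(2*u))
(-76 + n(2, 13))*w = (-76 + (1/2)*(2 + 13)/13)*(-4) = (-76 + (1/2)*(1/13)*15)*(-4) = (-76 + 15/26)*(-4) = -1961/26*(-4) = 3922/13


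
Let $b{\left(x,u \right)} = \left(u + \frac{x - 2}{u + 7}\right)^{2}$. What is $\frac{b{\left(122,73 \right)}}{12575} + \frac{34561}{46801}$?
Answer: $\frac{163379253}{138475900} \approx 1.1798$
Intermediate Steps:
$b{\left(x,u \right)} = \left(u + \frac{-2 + x}{7 + u}\right)^{2}$
$\frac{b{\left(122,73 \right)}}{12575} + \frac{34561}{46801} = \frac{\frac{1}{\left(7 + 73\right)^{2}} \left(-2 + 122 + 73^{2} + 7 \cdot 73\right)^{2}}{12575} + \frac{34561}{46801} = \frac{\left(-2 + 122 + 5329 + 511\right)^{2}}{6400} \cdot \frac{1}{12575} + 34561 \cdot \frac{1}{46801} = \frac{5960^{2}}{6400} \cdot \frac{1}{12575} + \frac{2033}{2753} = \frac{1}{6400} \cdot 35521600 \cdot \frac{1}{12575} + \frac{2033}{2753} = \frac{22201}{4} \cdot \frac{1}{12575} + \frac{2033}{2753} = \frac{22201}{50300} + \frac{2033}{2753} = \frac{163379253}{138475900}$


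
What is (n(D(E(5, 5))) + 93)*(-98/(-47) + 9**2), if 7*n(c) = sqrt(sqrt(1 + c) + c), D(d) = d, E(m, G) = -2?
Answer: 363165/47 + 3905*sqrt(-2 + I)/329 ≈ 7731.0 + 17.274*I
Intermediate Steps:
n(c) = sqrt(c + sqrt(1 + c))/7 (n(c) = sqrt(sqrt(1 + c) + c)/7 = sqrt(c + sqrt(1 + c))/7)
(n(D(E(5, 5))) + 93)*(-98/(-47) + 9**2) = (sqrt(-2 + sqrt(1 - 2))/7 + 93)*(-98/(-47) + 9**2) = (sqrt(-2 + sqrt(-1))/7 + 93)*(-98*(-1/47) + 81) = (sqrt(-2 + I)/7 + 93)*(98/47 + 81) = (93 + sqrt(-2 + I)/7)*(3905/47) = 363165/47 + 3905*sqrt(-2 + I)/329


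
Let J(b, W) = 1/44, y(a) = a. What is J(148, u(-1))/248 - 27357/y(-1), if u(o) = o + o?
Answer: 298519585/10912 ≈ 27357.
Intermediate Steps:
u(o) = 2*o
J(b, W) = 1/44
J(148, u(-1))/248 - 27357/y(-1) = (1/44)/248 - 27357/(-1) = (1/44)*(1/248) - 27357*(-1) = 1/10912 + 27357 = 298519585/10912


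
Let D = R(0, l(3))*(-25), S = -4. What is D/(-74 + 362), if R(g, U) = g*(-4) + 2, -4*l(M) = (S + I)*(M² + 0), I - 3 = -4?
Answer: -25/144 ≈ -0.17361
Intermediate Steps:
I = -1 (I = 3 - 4 = -1)
l(M) = 5*M²/4 (l(M) = -(-4 - 1)*(M² + 0)/4 = -(-5)*M²/4 = 5*M²/4)
R(g, U) = 2 - 4*g (R(g, U) = -4*g + 2 = 2 - 4*g)
D = -50 (D = (2 - 4*0)*(-25) = (2 + 0)*(-25) = 2*(-25) = -50)
D/(-74 + 362) = -50/(-74 + 362) = -50/288 = -50*1/288 = -25/144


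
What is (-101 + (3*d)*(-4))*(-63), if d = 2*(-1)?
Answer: 4851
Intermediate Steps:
d = -2
(-101 + (3*d)*(-4))*(-63) = (-101 + (3*(-2))*(-4))*(-63) = (-101 - 6*(-4))*(-63) = (-101 + 24)*(-63) = -77*(-63) = 4851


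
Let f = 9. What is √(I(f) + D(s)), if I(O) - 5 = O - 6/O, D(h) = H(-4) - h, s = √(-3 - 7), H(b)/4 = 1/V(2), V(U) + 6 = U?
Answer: √(111 - 9*I*√10)/3 ≈ 3.5402 - 0.44663*I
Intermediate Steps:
V(U) = -6 + U
H(b) = -1 (H(b) = 4/(-6 + 2) = 4/(-4) = 4*(-¼) = -1)
s = I*√10 (s = √(-10) = I*√10 ≈ 3.1623*I)
D(h) = -1 - h
I(O) = 5 + O - 6/O (I(O) = 5 + (O - 6/O) = 5 + O - 6/O)
√(I(f) + D(s)) = √((5 + 9 - 6/9) + (-1 - I*√10)) = √((5 + 9 - 6*⅑) + (-1 - I*√10)) = √((5 + 9 - ⅔) + (-1 - I*√10)) = √(40/3 + (-1 - I*√10)) = √(37/3 - I*√10)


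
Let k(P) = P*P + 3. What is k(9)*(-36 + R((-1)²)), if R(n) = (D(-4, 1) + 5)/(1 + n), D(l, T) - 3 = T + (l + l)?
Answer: -2982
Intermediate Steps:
D(l, T) = 3 + T + 2*l (D(l, T) = 3 + (T + (l + l)) = 3 + (T + 2*l) = 3 + T + 2*l)
k(P) = 3 + P² (k(P) = P² + 3 = 3 + P²)
R(n) = 1/(1 + n) (R(n) = ((3 + 1 + 2*(-4)) + 5)/(1 + n) = ((3 + 1 - 8) + 5)/(1 + n) = (-4 + 5)/(1 + n) = 1/(1 + n))
k(9)*(-36 + R((-1)²)) = (3 + 9²)*(-36 + 1/(1 + (-1)²)) = (3 + 81)*(-36 + 1/(1 + 1)) = 84*(-36 + 1/2) = 84*(-36 + ½) = 84*(-71/2) = -2982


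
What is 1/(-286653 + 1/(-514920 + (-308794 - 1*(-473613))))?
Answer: -350101/100357501954 ≈ -3.4885e-6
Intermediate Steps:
1/(-286653 + 1/(-514920 + (-308794 - 1*(-473613)))) = 1/(-286653 + 1/(-514920 + (-308794 + 473613))) = 1/(-286653 + 1/(-514920 + 164819)) = 1/(-286653 + 1/(-350101)) = 1/(-286653 - 1/350101) = 1/(-100357501954/350101) = -350101/100357501954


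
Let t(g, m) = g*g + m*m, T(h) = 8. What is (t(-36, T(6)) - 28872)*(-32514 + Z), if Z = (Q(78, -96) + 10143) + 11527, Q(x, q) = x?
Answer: 296194192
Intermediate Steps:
Z = 21748 (Z = (78 + 10143) + 11527 = 10221 + 11527 = 21748)
t(g, m) = g² + m²
(t(-36, T(6)) - 28872)*(-32514 + Z) = (((-36)² + 8²) - 28872)*(-32514 + 21748) = ((1296 + 64) - 28872)*(-10766) = (1360 - 28872)*(-10766) = -27512*(-10766) = 296194192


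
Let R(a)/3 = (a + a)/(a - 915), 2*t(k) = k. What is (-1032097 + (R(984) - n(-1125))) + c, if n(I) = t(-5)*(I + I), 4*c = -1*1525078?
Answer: -65269673/46 ≈ -1.4189e+6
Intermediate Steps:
c = -762539/2 (c = (-1*1525078)/4 = (¼)*(-1525078) = -762539/2 ≈ -3.8127e+5)
t(k) = k/2
R(a) = 6*a/(-915 + a) (R(a) = 3*((a + a)/(a - 915)) = 3*((2*a)/(-915 + a)) = 3*(2*a/(-915 + a)) = 6*a/(-915 + a))
n(I) = -5*I (n(I) = ((½)*(-5))*(I + I) = -5*I)
(-1032097 + (R(984) - n(-1125))) + c = (-1032097 + (6*984/(-915 + 984) - (-5)*(-1125))) - 762539/2 = (-1032097 + (6*984/69 - 1*5625)) - 762539/2 = (-1032097 + (6*984*(1/69) - 5625)) - 762539/2 = (-1032097 + (1968/23 - 5625)) - 762539/2 = (-1032097 - 127407/23) - 762539/2 = -23865638/23 - 762539/2 = -65269673/46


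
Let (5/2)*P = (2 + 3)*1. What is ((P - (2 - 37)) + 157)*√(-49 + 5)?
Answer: 388*I*√11 ≈ 1286.8*I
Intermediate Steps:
P = 2 (P = 2*((2 + 3)*1)/5 = 2*(5*1)/5 = (⅖)*5 = 2)
((P - (2 - 37)) + 157)*√(-49 + 5) = ((2 - (2 - 37)) + 157)*√(-49 + 5) = ((2 - 1*(-35)) + 157)*√(-44) = ((2 + 35) + 157)*(2*I*√11) = (37 + 157)*(2*I*√11) = 194*(2*I*√11) = 388*I*√11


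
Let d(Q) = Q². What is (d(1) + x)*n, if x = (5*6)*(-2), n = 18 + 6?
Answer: -1416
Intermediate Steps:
n = 24
x = -60 (x = 30*(-2) = -60)
(d(1) + x)*n = (1² - 60)*24 = (1 - 60)*24 = -59*24 = -1416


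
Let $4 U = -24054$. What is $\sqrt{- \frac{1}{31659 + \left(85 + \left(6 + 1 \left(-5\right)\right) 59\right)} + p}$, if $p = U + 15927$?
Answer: $\frac{\sqrt{40107277172874}}{63606} \approx 99.567$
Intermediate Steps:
$U = - \frac{12027}{2}$ ($U = \frac{1}{4} \left(-24054\right) = - \frac{12027}{2} \approx -6013.5$)
$p = \frac{19827}{2}$ ($p = - \frac{12027}{2} + 15927 = \frac{19827}{2} \approx 9913.5$)
$\sqrt{- \frac{1}{31659 + \left(85 + \left(6 + 1 \left(-5\right)\right) 59\right)} + p} = \sqrt{- \frac{1}{31659 + \left(85 + \left(6 + 1 \left(-5\right)\right) 59\right)} + \frac{19827}{2}} = \sqrt{- \frac{1}{31659 + \left(85 + \left(6 - 5\right) 59\right)} + \frac{19827}{2}} = \sqrt{- \frac{1}{31659 + \left(85 + 1 \cdot 59\right)} + \frac{19827}{2}} = \sqrt{- \frac{1}{31659 + \left(85 + 59\right)} + \frac{19827}{2}} = \sqrt{- \frac{1}{31659 + 144} + \frac{19827}{2}} = \sqrt{- \frac{1}{31803} + \frac{19827}{2}} = \sqrt{\frac{630558079}{63606}} = \frac{\sqrt{40107277172874}}{63606}$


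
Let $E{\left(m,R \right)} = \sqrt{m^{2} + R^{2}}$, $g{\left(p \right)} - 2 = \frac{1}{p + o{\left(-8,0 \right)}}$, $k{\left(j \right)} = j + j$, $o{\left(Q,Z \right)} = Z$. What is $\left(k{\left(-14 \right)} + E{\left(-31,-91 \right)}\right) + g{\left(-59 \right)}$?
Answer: $- \frac{1535}{59} + \sqrt{9242} \approx 70.118$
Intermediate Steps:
$k{\left(j \right)} = 2 j$
$g{\left(p \right)} = 2 + \frac{1}{p}$ ($g{\left(p \right)} = 2 + \frac{1}{p + 0} = 2 + \frac{1}{p}$)
$E{\left(m,R \right)} = \sqrt{R^{2} + m^{2}}$
$\left(k{\left(-14 \right)} + E{\left(-31,-91 \right)}\right) + g{\left(-59 \right)} = \left(2 \left(-14\right) + \sqrt{\left(-91\right)^{2} + \left(-31\right)^{2}}\right) + \left(2 + \frac{1}{-59}\right) = \left(-28 + \sqrt{8281 + 961}\right) + \left(2 - \frac{1}{59}\right) = \left(-28 + \sqrt{9242}\right) + \frac{117}{59} = - \frac{1535}{59} + \sqrt{9242}$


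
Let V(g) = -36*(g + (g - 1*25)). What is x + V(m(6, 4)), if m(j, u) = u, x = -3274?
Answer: -2662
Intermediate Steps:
V(g) = 900 - 72*g (V(g) = -36*(g + (g - 25)) = -36*(g + (-25 + g)) = -36*(-25 + 2*g) = 900 - 72*g)
x + V(m(6, 4)) = -3274 + (900 - 72*4) = -3274 + (900 - 288) = -3274 + 612 = -2662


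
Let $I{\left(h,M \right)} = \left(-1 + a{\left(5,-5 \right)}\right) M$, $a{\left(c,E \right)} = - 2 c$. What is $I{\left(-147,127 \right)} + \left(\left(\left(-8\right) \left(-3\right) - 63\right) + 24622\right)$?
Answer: $23186$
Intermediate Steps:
$I{\left(h,M \right)} = - 11 M$ ($I{\left(h,M \right)} = \left(-1 - 10\right) M = - 11 M$)
$I{\left(-147,127 \right)} + \left(\left(\left(-8\right) \left(-3\right) - 63\right) + 24622\right) = \left(-11\right) 127 + \left(\left(\left(-8\right) \left(-3\right) - 63\right) + 24622\right) = -1397 + \left(\left(24 - 63\right) + 24622\right) = -1397 + \left(-39 + 24622\right) = -1397 + 24583 = 23186$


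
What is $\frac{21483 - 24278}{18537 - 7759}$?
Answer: $- \frac{2795}{10778} \approx -0.25932$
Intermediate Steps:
$\frac{21483 - 24278}{18537 - 7759} = \frac{21483 - 24278}{10778} = \left(-2795\right) \frac{1}{10778} = - \frac{2795}{10778}$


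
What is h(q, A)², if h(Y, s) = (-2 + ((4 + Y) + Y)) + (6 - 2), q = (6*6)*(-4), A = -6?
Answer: 79524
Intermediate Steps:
q = -144 (q = 36*(-4) = -144)
h(Y, s) = 6 + 2*Y (h(Y, s) = (-2 + (4 + 2*Y)) + 4 = (2 + 2*Y) + 4 = 6 + 2*Y)
h(q, A)² = (6 + 2*(-144))² = (6 - 288)² = (-282)² = 79524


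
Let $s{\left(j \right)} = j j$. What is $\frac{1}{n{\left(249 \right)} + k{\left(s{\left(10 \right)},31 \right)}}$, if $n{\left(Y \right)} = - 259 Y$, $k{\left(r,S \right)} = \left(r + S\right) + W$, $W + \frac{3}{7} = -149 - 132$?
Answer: $- \frac{7}{452490} \approx -1.547 \cdot 10^{-5}$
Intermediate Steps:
$W = - \frac{1970}{7}$ ($W = - \frac{3}{7} - 281 = - \frac{1970}{7} \approx -281.43$)
$s{\left(j \right)} = j^{2}$
$k{\left(r,S \right)} = - \frac{1970}{7} + S + r$ ($k{\left(r,S \right)} = \left(r + S\right) - \frac{1970}{7} = \left(S + r\right) - \frac{1970}{7} = - \frac{1970}{7} + S + r$)
$\frac{1}{n{\left(249 \right)} + k{\left(s{\left(10 \right)},31 \right)}} = \frac{1}{\left(-259\right) 249 + \left(- \frac{1970}{7} + 31 + 10^{2}\right)} = \frac{1}{-64491 + \left(- \frac{1970}{7} + 31 + 100\right)} = \frac{1}{-64491 - \frac{1053}{7}} = \frac{1}{- \frac{452490}{7}} = - \frac{7}{452490}$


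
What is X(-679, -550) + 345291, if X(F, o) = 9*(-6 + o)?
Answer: 340287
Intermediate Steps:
X(F, o) = -54 + 9*o
X(-679, -550) + 345291 = (-54 + 9*(-550)) + 345291 = (-54 - 4950) + 345291 = -5004 + 345291 = 340287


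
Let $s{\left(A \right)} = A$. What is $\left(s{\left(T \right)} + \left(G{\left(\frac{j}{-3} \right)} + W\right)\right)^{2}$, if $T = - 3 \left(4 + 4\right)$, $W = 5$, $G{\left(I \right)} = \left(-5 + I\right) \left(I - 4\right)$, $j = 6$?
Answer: $529$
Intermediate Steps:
$G{\left(I \right)} = \left(-5 + I\right) \left(-4 + I\right)$
$T = -24$ ($T = \left(-3\right) 8 = -24$)
$\left(s{\left(T \right)} + \left(G{\left(\frac{j}{-3} \right)} + W\right)\right)^{2} = \left(-24 + \left(\left(20 + \left(\frac{6}{-3}\right)^{2} - 9 \frac{6}{-3}\right) + 5\right)\right)^{2} = \left(-24 + \left(\left(20 + \left(6 \left(- \frac{1}{3}\right)\right)^{2} - 9 \cdot 6 \left(- \frac{1}{3}\right)\right) + 5\right)\right)^{2} = \left(-24 + \left(\left(20 + \left(-2\right)^{2} - -18\right) + 5\right)\right)^{2} = \left(-24 + \left(\left(20 + 4 + 18\right) + 5\right)\right)^{2} = \left(-24 + \left(42 + 5\right)\right)^{2} = \left(-24 + 47\right)^{2} = 23^{2} = 529$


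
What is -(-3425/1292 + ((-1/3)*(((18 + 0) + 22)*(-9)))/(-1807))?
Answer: 6344015/2334644 ≈ 2.7173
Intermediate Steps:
-(-3425/1292 + ((-1/3)*(((18 + 0) + 22)*(-9)))/(-1807)) = -(-3425*1/1292 + ((-1*⅓)*((18 + 22)*(-9)))*(-1/1807)) = -(-3425/1292 - 40*(-9)/3*(-1/1807)) = -(-3425/1292 - ⅓*(-360)*(-1/1807)) = -(-3425/1292 + 120*(-1/1807)) = -(-3425/1292 - 120/1807) = -1*(-6344015/2334644) = 6344015/2334644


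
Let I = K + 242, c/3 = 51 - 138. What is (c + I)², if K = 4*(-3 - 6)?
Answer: 3025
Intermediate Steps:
K = -36 (K = 4*(-9) = -36)
c = -261 (c = 3*(51 - 138) = 3*(-87) = -261)
I = 206 (I = -36 + 242 = 206)
(c + I)² = (-261 + 206)² = (-55)² = 3025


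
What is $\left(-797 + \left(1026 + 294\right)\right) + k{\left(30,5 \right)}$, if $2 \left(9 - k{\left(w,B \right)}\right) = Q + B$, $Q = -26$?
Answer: $\frac{1085}{2} \approx 542.5$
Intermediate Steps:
$k{\left(w,B \right)} = 22 - \frac{B}{2}$ ($k{\left(w,B \right)} = 9 - \frac{-26 + B}{2} = 9 - \left(-13 + \frac{B}{2}\right) = 22 - \frac{B}{2}$)
$\left(-797 + \left(1026 + 294\right)\right) + k{\left(30,5 \right)} = \left(-797 + \left(1026 + 294\right)\right) + \left(22 - \frac{5}{2}\right) = \left(-797 + 1320\right) + \left(22 - \frac{5}{2}\right) = 523 + \frac{39}{2} = \frac{1085}{2}$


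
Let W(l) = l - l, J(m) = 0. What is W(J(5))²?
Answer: 0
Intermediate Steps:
W(l) = 0
W(J(5))² = 0² = 0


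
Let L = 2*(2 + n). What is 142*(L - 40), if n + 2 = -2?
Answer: -6248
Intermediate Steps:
n = -4 (n = -2 - 2 = -4)
L = -4 (L = 2*(2 - 4) = 2*(-2) = -4)
142*(L - 40) = 142*(-4 - 40) = 142*(-44) = -6248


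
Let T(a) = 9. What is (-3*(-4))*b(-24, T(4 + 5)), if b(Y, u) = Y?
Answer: -288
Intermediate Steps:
(-3*(-4))*b(-24, T(4 + 5)) = -3*(-4)*(-24) = 12*(-24) = -288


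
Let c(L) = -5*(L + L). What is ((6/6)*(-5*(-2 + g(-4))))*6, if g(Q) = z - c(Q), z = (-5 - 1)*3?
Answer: 1800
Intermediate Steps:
c(L) = -10*L
z = -18 (z = -6*3 = -18)
g(Q) = -18 + 10*Q (g(Q) = -18 - (-10)*Q = -18 + 10*Q)
((6/6)*(-5*(-2 + g(-4))))*6 = ((6/6)*(-5*(-2 + (-18 + 10*(-4)))))*6 = ((6*(1/6))*(-5*(-2 + (-18 - 40))))*6 = (1*(-5*(-2 - 58)))*6 = (1*(-5*(-60)))*6 = (1*300)*6 = 300*6 = 1800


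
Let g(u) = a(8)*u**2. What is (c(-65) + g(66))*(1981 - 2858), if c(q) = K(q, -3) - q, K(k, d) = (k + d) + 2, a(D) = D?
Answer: -30560819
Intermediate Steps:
K(k, d) = 2 + d + k (K(k, d) = (d + k) + 2 = 2 + d + k)
g(u) = 8*u**2
c(q) = -1 (c(q) = (2 - 3 + q) - q = (-1 + q) - q = -1)
(c(-65) + g(66))*(1981 - 2858) = (-1 + 8*66**2)*(1981 - 2858) = (-1 + 8*4356)*(-877) = (-1 + 34848)*(-877) = 34847*(-877) = -30560819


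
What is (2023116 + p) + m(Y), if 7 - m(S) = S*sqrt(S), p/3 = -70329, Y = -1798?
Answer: 1812136 + 1798*I*sqrt(1798) ≈ 1.8121e+6 + 76240.0*I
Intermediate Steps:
p = -210987 (p = 3*(-70329) = -210987)
m(S) = 7 - S**(3/2) (m(S) = 7 - S*sqrt(S) = 7 - S**(3/2))
(2023116 + p) + m(Y) = (2023116 - 210987) + (7 - (-1798)**(3/2)) = 1812129 + (7 - (-1798)*I*sqrt(1798)) = 1812129 + (7 + 1798*I*sqrt(1798)) = 1812136 + 1798*I*sqrt(1798)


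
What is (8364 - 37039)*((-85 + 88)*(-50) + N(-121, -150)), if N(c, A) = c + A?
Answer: 12072175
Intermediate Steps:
N(c, A) = A + c
(8364 - 37039)*((-85 + 88)*(-50) + N(-121, -150)) = (8364 - 37039)*((-85 + 88)*(-50) + (-150 - 121)) = -28675*(3*(-50) - 271) = -28675*(-150 - 271) = -28675*(-421) = 12072175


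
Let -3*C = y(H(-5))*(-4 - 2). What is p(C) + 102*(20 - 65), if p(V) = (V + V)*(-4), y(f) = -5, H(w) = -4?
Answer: -4510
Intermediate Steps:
C = -10 (C = -(-5)*(-4 - 2)/3 = -(-5)*(-6)/3 = -⅓*30 = -10)
p(V) = -8*V (p(V) = (2*V)*(-4) = -8*V)
p(C) + 102*(20 - 65) = -8*(-10) + 102*(20 - 65) = 80 + 102*(-45) = 80 - 4590 = -4510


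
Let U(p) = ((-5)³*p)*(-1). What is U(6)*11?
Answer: 8250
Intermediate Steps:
U(p) = 125*p (U(p) = -125*p*(-1) = 125*p)
U(6)*11 = (125*6)*11 = 750*11 = 8250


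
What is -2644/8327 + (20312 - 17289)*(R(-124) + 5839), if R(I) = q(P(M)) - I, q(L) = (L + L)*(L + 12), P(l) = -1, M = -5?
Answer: 149549944617/8327 ≈ 1.7960e+7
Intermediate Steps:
q(L) = 2*L*(12 + L) (q(L) = (2*L)*(12 + L) = 2*L*(12 + L))
R(I) = -22 - I (R(I) = 2*(-1)*(12 - 1) - I = 2*(-1)*11 - I = -22 - I)
-2644/8327 + (20312 - 17289)*(R(-124) + 5839) = -2644/8327 + (20312 - 17289)*((-22 - 1*(-124)) + 5839) = -2644*1/8327 + 3023*((-22 + 124) + 5839) = -2644/8327 + 3023*(102 + 5839) = -2644/8327 + 3023*5941 = -2644/8327 + 17959643 = 149549944617/8327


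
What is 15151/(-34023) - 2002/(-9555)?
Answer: -280783/1190805 ≈ -0.23579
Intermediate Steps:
15151/(-34023) - 2002/(-9555) = 15151*(-1/34023) - 2002*(-1/9555) = -15151/34023 + 22/105 = -280783/1190805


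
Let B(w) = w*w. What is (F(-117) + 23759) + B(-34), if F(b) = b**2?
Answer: 38604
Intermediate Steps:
B(w) = w**2
(F(-117) + 23759) + B(-34) = ((-117)**2 + 23759) + (-34)**2 = (13689 + 23759) + 1156 = 37448 + 1156 = 38604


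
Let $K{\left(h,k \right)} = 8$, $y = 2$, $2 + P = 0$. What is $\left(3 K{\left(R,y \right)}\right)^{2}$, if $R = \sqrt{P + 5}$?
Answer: $576$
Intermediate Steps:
$P = -2$ ($P = -2 + 0 = -2$)
$R = \sqrt{3}$ ($R = \sqrt{-2 + 5} = \sqrt{3} \approx 1.732$)
$\left(3 K{\left(R,y \right)}\right)^{2} = \left(3 \cdot 8\right)^{2} = 24^{2} = 576$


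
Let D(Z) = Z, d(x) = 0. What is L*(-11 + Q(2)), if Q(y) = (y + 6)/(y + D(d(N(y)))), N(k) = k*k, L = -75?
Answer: 525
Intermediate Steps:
N(k) = k**2
Q(y) = (6 + y)/y (Q(y) = (y + 6)/(y + 0) = (6 + y)/y)
L*(-11 + Q(2)) = -75*(-11 + (6 + 2)/2) = -75*(-11 + (1/2)*8) = -75*(-11 + 4) = -75*(-7) = 525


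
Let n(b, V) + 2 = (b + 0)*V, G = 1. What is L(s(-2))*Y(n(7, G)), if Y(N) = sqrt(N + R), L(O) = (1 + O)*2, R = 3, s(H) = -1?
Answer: 0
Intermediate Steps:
n(b, V) = -2 + V*b (n(b, V) = -2 + (b + 0)*V = -2 + b*V = -2 + V*b)
L(O) = 2 + 2*O
Y(N) = sqrt(3 + N) (Y(N) = sqrt(N + 3) = sqrt(3 + N))
L(s(-2))*Y(n(7, G)) = (2 + 2*(-1))*sqrt(3 + (-2 + 1*7)) = (2 - 2)*sqrt(3 + (-2 + 7)) = 0*sqrt(3 + 5) = 0*sqrt(8) = 0*(2*sqrt(2)) = 0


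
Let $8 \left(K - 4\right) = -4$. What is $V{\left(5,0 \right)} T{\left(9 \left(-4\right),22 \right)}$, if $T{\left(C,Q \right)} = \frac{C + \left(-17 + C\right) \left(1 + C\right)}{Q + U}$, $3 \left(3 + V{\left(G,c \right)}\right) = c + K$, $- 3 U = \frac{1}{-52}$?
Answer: $- \frac{520234}{3433} \approx -151.54$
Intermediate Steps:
$K = \frac{7}{2}$ ($K = 4 + \frac{1}{8} \left(-4\right) = 4 - \frac{1}{2} = \frac{7}{2} \approx 3.5$)
$U = \frac{1}{156}$ ($U = - \frac{1}{3 \left(-52\right)} = \left(- \frac{1}{3}\right) \left(- \frac{1}{52}\right) = \frac{1}{156} \approx 0.0064103$)
$V{\left(G,c \right)} = - \frac{11}{6} + \frac{c}{3}$ ($V{\left(G,c \right)} = -3 + \frac{c + \frac{7}{2}}{3} = -3 + \frac{\frac{7}{2} + c}{3} = -3 + \left(\frac{7}{6} + \frac{c}{3}\right) = - \frac{11}{6} + \frac{c}{3}$)
$T{\left(C,Q \right)} = \frac{C + \left(1 + C\right) \left(-17 + C\right)}{\frac{1}{156} + Q}$ ($T{\left(C,Q \right)} = \frac{C + \left(-17 + C\right) \left(1 + C\right)}{Q + \frac{1}{156}} = \frac{C + \left(1 + C\right) \left(-17 + C\right)}{\frac{1}{156} + Q}$)
$V{\left(5,0 \right)} T{\left(9 \left(-4\right),22 \right)} = \left(- \frac{11}{6} + \frac{1}{3} \cdot 0\right) \frac{156 \left(-17 + \left(9 \left(-4\right)\right)^{2} - 15 \cdot 9 \left(-4\right)\right)}{1 + 156 \cdot 22} = \left(- \frac{11}{6} + 0\right) \frac{156 \left(-17 + \left(-36\right)^{2} - -540\right)}{1 + 3432} = - \frac{11 \frac{156 \left(-17 + 1296 + 540\right)}{3433}}{6} = - \frac{11 \cdot 156 \cdot \frac{1}{3433} \cdot 1819}{6} = \left(- \frac{11}{6}\right) \frac{283764}{3433} = - \frac{520234}{3433}$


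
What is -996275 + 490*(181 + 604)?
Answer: -611625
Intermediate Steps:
-996275 + 490*(181 + 604) = -996275 + 490*785 = -996275 + 384650 = -611625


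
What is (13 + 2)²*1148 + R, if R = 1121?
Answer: 259421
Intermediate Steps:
(13 + 2)²*1148 + R = (13 + 2)²*1148 + 1121 = 15²*1148 + 1121 = 225*1148 + 1121 = 258300 + 1121 = 259421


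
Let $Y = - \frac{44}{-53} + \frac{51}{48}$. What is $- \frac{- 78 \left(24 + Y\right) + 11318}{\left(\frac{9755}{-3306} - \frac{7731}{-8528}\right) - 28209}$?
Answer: $\frac{6947087223882}{21077304779149} \approx 0.3296$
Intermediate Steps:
$Y = \frac{1605}{848}$ ($Y = \left(-44\right) \left(- \frac{1}{53}\right) + 51 \cdot \frac{1}{48} = \frac{44}{53} + \frac{17}{16} = \frac{1605}{848} \approx 1.8927$)
$- \frac{- 78 \left(24 + Y\right) + 11318}{\left(\frac{9755}{-3306} - \frac{7731}{-8528}\right) - 28209} = - \frac{- 78 \left(24 + \frac{1605}{848}\right) + 11318}{\left(\frac{9755}{-3306} - \frac{7731}{-8528}\right) - 28209} = - \frac{\left(-78\right) \frac{21957}{848} + 11318}{\left(9755 \left(- \frac{1}{3306}\right) - - \frac{7731}{8528}\right) - 28209} = - \frac{- \frac{856323}{424} + 11318}{\left(- \frac{9755}{3306} + \frac{7731}{8528}\right) - 28209} = - \frac{3942509}{424 \left(- \frac{28815977}{14096784} - 28209\right)} = - \frac{3942509}{424 \left(- \frac{397684995833}{14096784}\right)} = - \frac{3942509 \left(-14096784\right)}{424 \cdot 397684995833} = \left(-1\right) \left(- \frac{6947087223882}{21077304779149}\right) = \frac{6947087223882}{21077304779149}$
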